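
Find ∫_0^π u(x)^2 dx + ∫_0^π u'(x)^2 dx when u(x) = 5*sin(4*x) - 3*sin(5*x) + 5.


||u||_{H^1(0,π)}^2 = -12 + 709*π/2

u'(x) = 20*cos(4*x) - 15*cos(5*x).
Expand u² and (u')² and integrate term by term on (0, π), using: for integers n ≥ 1, ∫_0^π sin²(nx) dx = ∫_0^π cos²(nx) dx = π/2; for n ≠ n', ∫_0^π sin(nx)sin(n'x) dx = ∫_0^π cos(nx)cos(n'x) dx = 0; and by product-to-sum, ∫_0^π sin(nx)cos(n'x) dx = ½∫_0^π [sin((n+n')x) + sin((n−n')x)] dx, which is 0 when n+n' is even and 2n/(n²−n'²) when n+n' is odd (it need not vanish on (0, π)). For the constant mode: ∫_0^π 1 dx = π, ∫_0^π cos(nx) dx = 0, ∫_0^π sin(nx) dx = (1−(−1)^n)/n.
  u² squared terms: (5)²·∫1 dx = 25·π = 25*π;  (-3)²·∫sin(5x)² dx = 9·π/2 = 9*π/2;  (5)²·∫sin(4x)² dx = 25·π/2 = 25*π/2.
  u² cross terms: 2·(5)·(-3)·∫1·sin(5x) dx = -30·(2/5) = -12;  2·(5)·(5)·∫1·sin(4x) dx = 50·(0) = 0;  2·(-3)·(5)·∫sin(5x)·sin(4x) dx = -30·(0) = 0.
  So ∫_0^π u² dx = 25*π + 9*π/2 + 25*π/2 − 12 + 0 + 0 = -12 + 42*π.
  (u')² squared terms: (-15)²·∫cos(5x)² dx = 225·π/2 = 225*π/2;  (20)²·∫cos(4x)² dx = 400·π/2 = 200*π.
  (u')² cross terms: 2·(-15)·(20)·∫cos(5x)·cos(4x) dx = -600·(0) = 0.
  So ∫_0^π (u')² dx = 225*π/2 + 200*π + 0 = 625*π/2.
||u||_{H^1}^2 = (-12 + 42*π) + (625*π/2) = -12 + 709*π/2.


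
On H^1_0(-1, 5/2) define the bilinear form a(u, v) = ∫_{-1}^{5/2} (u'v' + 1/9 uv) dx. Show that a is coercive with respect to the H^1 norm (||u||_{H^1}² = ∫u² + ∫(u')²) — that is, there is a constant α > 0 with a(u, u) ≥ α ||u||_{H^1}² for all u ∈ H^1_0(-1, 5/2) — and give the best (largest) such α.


α = (49 + 36*π^2)/(9*(4*π^2 + 49))

Coercivity of a(·,·) on H^1_0(-1, 5/2) means a(u, u) ≥ α ||u||_{H^1}² for every u ∈ H^1_0.
The interval has length L = 7/2, and Poincaré/coercivity depend only on L. Here a(u, u) = ∫(u')² + (1/9)·∫u².
Here 0 < c = 1/9 < 1. The condition a(u,u) ≥ α||u||_{H^1}² reads (1−α)∫(u')² ≥ (α−c)∫u². Any admissible α is ≤ 1 (rapidly oscillating u have ∫u²/∫(u')² → 0), and α = 1 would force 0 ≥ (1−c)∫u², impossible since c < 1; so 1−α > 0. By the sharp Poincaré inequality on H^1_0 of an interval of length L, ∫(u')² ≥ (π/L)²∫u² with equality for the first sine mode sin(π(x−x₀)/L) (x₀ the left endpoint), so the inequality holds for all u iff (1−α)(π/L)² ≥ α − c, i.e. α ≤ ((π/L)² + c)/((π/L)² + 1) = (1 + c(L/π)²)/(1 + (L/π)²). With (π/L)² = 4*π^2/49 and c = 1/9, the largest admissible constant is α = ((π/L)² + c)/((π/L)² + 1).
Simplifying, α = (49 + 36*π^2)/(9*(4*π^2 + 49)).


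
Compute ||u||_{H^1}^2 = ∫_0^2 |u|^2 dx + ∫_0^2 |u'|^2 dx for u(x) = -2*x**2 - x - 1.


||u||_{H^1}^2 = 608/5

The H^1 norm (squared) on an interval (0, L) is
  ||u||_{H^1}^2 = ∫_0^L u(x)^2 dx + ∫_0^L u'(x)^2 dx.
Compute u'(x) = -4*x - 1.
Then u(x)^2 = 4*x**4 + 4*x**3 + 5*x**2 + 2*x + 1 and u'(x)^2 = 16*x**2 + 8*x + 1.
Integrate each monomial from 0 to 2 using ∫_0^2 c·x^n dx = c·2^(n+1)/(n+1):
  ∫_0^2 u(x)^2 dx = ∫_0^2 (4*x^4 + 4*x^3 + 5*x^2 + 2*x + 1) dx. Term by term:
    ∫_0^2 4*x^4 dx = 128/5;  ∫_0^2 4*x^3 dx = 16;  ∫_0^2 5*x^2 dx = 40/3;
    ∫_0^2 2*x dx = 4;  ∫_0^2 1 dx = 2.
  Sum: 128/5 + 16 + 40/3 + 4 + 2 = 914/15.
  ∫_0^2 u'(x)^2 dx = ∫_0^2 (16*x^2 + 8*x + 1) dx. Term by term:
    ∫_0^2 16*x^2 dx = 128/3;  ∫_0^2 8*x dx = 16;  ∫_0^2 1 dx = 2.
  Sum: 128/3 + 16 + 2 = 182/3.
Adding: ||u||_{H^1}^2 = 914/15 + 182/3 = 608/5.


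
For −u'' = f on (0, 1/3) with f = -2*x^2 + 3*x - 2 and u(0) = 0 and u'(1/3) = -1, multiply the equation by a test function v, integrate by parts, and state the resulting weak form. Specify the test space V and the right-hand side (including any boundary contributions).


V = {v ∈ H^1(0, 1/3) : v(0) = 0} (test functions vanish at x = 0 where u is specified); weak form: ∫_0^1/3 u'v' dx = ∫_0^1/3 (-2*x^2 + 3*x - 2) v dx − v(1/3) for all v ∈ V.

Multiply both sides by a test function v and integrate from 0 to 1/3:
  ∫_0^1/3 −u''(x) v(x) dx = ∫_0^1/3 f(x) v(x) dx.
Integrate the LHS by parts once:
  ∫_0^1/3 −u'' v dx = −[u'(x) v(x)]_0^1/3 + ∫_0^1/3 u'(x) v'(x) dx.
Thus ∫_0^1/3 u'(x) v'(x) dx = ∫_0^1/3 f(x) v(x) dx + [u'(x) v(x)]_0^1/3.
Choose V so that boundary terms are either known or forced to vanish.
Mixed BC: u(0) = 0 (Dirichlet) and u'(1/3) = -1 (Neumann). Define V = {v ∈ H^1(0, 1/3) : v(0) = 0}. Then [u' v]_0^1/3 = u'(1/3)·v(1/3) − u'(0)·0 = − v(1/3).
Weak formulation: find u (satisfying any essential BC) such that ∫_0^1/3 u'(x) v'(x) dx = ∫_0^1/3 f v dx − v(1/3) for all v ∈ V (Dirichlet at 0 absorbed into V; Neumann datum at x = 1/3 contributes the boundary term).
Substituting f(x) = -2*x^2 + 3*x - 2, the right-hand side is ∫_0^1/3 (-2*x^2 + 3*x - 2) v dx − v(1/3).


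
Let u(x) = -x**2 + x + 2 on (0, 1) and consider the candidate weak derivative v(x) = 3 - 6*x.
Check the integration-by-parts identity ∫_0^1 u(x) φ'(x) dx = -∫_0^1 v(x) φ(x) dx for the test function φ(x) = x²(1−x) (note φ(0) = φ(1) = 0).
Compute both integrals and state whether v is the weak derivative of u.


LHS = 1/60, RHS = 1/20. No, v is not the weak derivative of u.

u(x) = -x**2 + x + 2, classical derivative u'(x) = 1 - 2*x.
φ(x) = x²(1−x), so φ'(x) = x*(2 - 3*x).
Note φ(0) = φ(1) = 0, so the boundary term u·φ vanishes.
LHS = ∫_0^1 u(x) φ'(x) dx = ∫_0^1 (3*x^4 - 5*x^3 - 4*x^2 + 4*x) dx. Term by term:
  ∫_0^1 3*x^4 dx = 3/5;  ∫_0^1 -5*x^3 dx = -5/4;  ∫_0^1 -4*x^2 dx = -4/3;
  ∫_0^1 4*x dx = 2.
Sum: 3/5 − 5/4 − 4/3 + 2 = 1/60.
So LHS = 1/60.
∫_0^1 v(x) φ(x) dx = ∫_0^1 (6*x^4 - 9*x^3 + 3*x^2) dx. Term by term:
  ∫_0^1 6*x^4 dx = 6/5;  ∫_0^1 -9*x^3 dx = -9/4;  ∫_0^1 3*x^2 dx = 1.
Sum: 6/5 − 9/4 + 1 = -1/20.
So RHS = -∫_0^1 v(x) φ(x) dx = 1/20.
LHS − RHS = -1/30 ≠ 0, so the identity fails.
(For a valid weak derivative the identity must hold for EVERY test function, in particular this one. The failure shows v is NOT the weak derivative of u.)
Correct weak derivative would be u'(x) = 1 - 2*x.


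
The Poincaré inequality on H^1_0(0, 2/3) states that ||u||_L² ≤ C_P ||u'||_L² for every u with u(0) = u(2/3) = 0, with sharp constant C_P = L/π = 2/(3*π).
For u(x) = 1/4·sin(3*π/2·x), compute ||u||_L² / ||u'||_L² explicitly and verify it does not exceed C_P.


||u||_L² / ||u'||_L² = 2/(3*π) = C_P.

u(x) = 1/4·sin(3*π/2·x), so u'(x) = 3*π*cos(3*π*x/2)/8.
Writing u(x) = A·sin(kπx/L) with A = 1/4 and k = 1, use ∫_0^L sin²(kπx/L) dx = L/2 and ∫_0^L cos²(kπx/L) dx = L/2.
u² = 1/16·sin²(3*π/2·x) and (u')² = 9*π^2/64·cos²(3*π/2·x), and each of sin², cos² integrates to L/2 = 1/3 over (0, 2/3).
∫_0^2/3 u² dx = 1/48, so ||u||_L² = sqrt(3)/12.
∫_0^2/3 (u')² dx = 3*π^2/64, so ||u'||_L² = sqrt(3)*π/8.
Ratio ||u||_L² / ||u'||_L² = 2/(3*π).
Sharp Poincaré constant on H^1_0(0, 2/3) is C_P = L/π = 2/(3*π), achieved by sin(3*π/2·x).
This is the k = 1 eigenfunction (up to amplitude), so the ratio equals the sharp Poincaré constant exactly.


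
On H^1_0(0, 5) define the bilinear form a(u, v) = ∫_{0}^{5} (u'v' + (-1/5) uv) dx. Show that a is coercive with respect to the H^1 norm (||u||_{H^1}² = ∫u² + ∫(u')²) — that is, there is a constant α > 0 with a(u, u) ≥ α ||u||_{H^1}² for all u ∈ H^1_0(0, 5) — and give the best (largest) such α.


α = (-5 + π^2)/(π^2 + 25)

Coercivity of a(·,·) on H^1_0(0, 5) means a(u, u) ≥ α ||u||_{H^1}² for every u ∈ H^1_0.
The interval has length L = 5, and Poincaré/coercivity depend only on L. Here a(u, u) = ∫(u')² + (-1/5)·∫u².
Here c = -1/5 < 0 with |c| < (π/L)² = π^2/25, so coercivity still holds. The condition a(u,u) ≥ α||u||_{H^1}² reads (1−α)∫(u')² ≥ (α−c)∫u². Any admissible α is ≤ 1 (rapidly oscillating u have ∫u²/∫(u')² → 0), and α = 1 would force 0 ≥ (1−c)∫u², impossible since c < 1; so 1−α > 0. By the sharp Poincaré inequality on H^1_0 of an interval of length L, ∫(u')² ≥ (π/L)²∫u² with equality for the first sine mode sin(π(x−x₀)/L) (x₀ the left endpoint), so the inequality holds for all u iff (1−α)(π/L)² ≥ α − c, i.e. α ≤ ((π/L)² + c)/((π/L)² + 1) = (1 + c(L/π)²)/(1 + (L/π)²). (Direct route, valid since c ≤ 0: Poincaré gives c∫u² ≥ c(L/π)²∫(u')², so a(u,u) ≥ (1 + c(L/π)²)∫(u')², while ||u||_{H^1}² ≤ (1 + (L/π)²)∫(u')²; dividing yields the same α.) With (π/L)² = π^2/25 and c = -1/5, the largest admissible constant is α = ((π/L)² + c)/((π/L)² + 1).
Simplifying, α = (-5 + π^2)/(π^2 + 25).


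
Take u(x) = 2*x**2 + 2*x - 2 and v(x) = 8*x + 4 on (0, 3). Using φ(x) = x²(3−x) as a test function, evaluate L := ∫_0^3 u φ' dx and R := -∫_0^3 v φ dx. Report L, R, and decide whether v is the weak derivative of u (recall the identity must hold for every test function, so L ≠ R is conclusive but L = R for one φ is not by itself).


LHS = -621/10, RHS = -621/5. No, v is not the weak derivative of u.

u(x) = 2*x**2 + 2*x - 2, classical derivative u'(x) = 4*x + 2.
φ(x) = x²(3−x), so φ'(x) = 3*x*(2 - x).
Note φ(0) = φ(3) = 0, so the boundary term u·φ vanishes.
LHS = ∫_0^3 u(x) φ'(x) dx = ∫_0^3 (-6*x^4 + 6*x^3 + 18*x^2 - 12*x) dx. Term by term:
  ∫_0^3 -6*x^4 dx = -1458/5;  ∫_0^3 6*x^3 dx = 243/2;  ∫_0^3 18*x^2 dx = 162;
  ∫_0^3 -12*x dx = -54.
Sum: -1458/5 + 243/2 + 162 − 54 = -621/10.
So LHS = -621/10.
∫_0^3 v(x) φ(x) dx = ∫_0^3 (-8*x^4 + 20*x^3 + 12*x^2) dx. Term by term:
  ∫_0^3 -8*x^4 dx = -1944/5;  ∫_0^3 20*x^3 dx = 405;  ∫_0^3 12*x^2 dx = 108.
Sum: -1944/5 + 405 + 108 = 621/5.
So RHS = -∫_0^3 v(x) φ(x) dx = -621/5.
LHS − RHS = 621/10 ≠ 0, so the identity fails.
(For a valid weak derivative the identity must hold for EVERY test function, in particular this one. The failure shows v is NOT the weak derivative of u.)
Correct weak derivative would be u'(x) = 4*x + 2.


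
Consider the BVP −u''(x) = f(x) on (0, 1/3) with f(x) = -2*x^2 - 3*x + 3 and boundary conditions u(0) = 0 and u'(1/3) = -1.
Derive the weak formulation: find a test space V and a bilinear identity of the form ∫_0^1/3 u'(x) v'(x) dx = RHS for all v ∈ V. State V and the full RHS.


V = {v ∈ H^1(0, 1/3) : v(0) = 0} (test functions vanish at x = 0 where u is specified); weak form: ∫_0^1/3 u'v' dx = ∫_0^1/3 (-2*x^2 - 3*x + 3) v dx − v(1/3) for all v ∈ V.

Multiply both sides by a test function v and integrate from 0 to 1/3:
  ∫_0^1/3 −u''(x) v(x) dx = ∫_0^1/3 f(x) v(x) dx.
Integrate the LHS by parts once:
  ∫_0^1/3 −u'' v dx = −[u'(x) v(x)]_0^1/3 + ∫_0^1/3 u'(x) v'(x) dx.
Thus ∫_0^1/3 u'(x) v'(x) dx = ∫_0^1/3 f(x) v(x) dx + [u'(x) v(x)]_0^1/3.
Choose V so that boundary terms are either known or forced to vanish.
Mixed BC: u(0) = 0 (Dirichlet) and u'(1/3) = -1 (Neumann). Define V = {v ∈ H^1(0, 1/3) : v(0) = 0}. Then [u' v]_0^1/3 = u'(1/3)·v(1/3) − u'(0)·0 = − v(1/3).
Weak formulation: find u (satisfying any essential BC) such that ∫_0^1/3 u'(x) v'(x) dx = ∫_0^1/3 f v dx − v(1/3) for all v ∈ V (Dirichlet at 0 absorbed into V; Neumann datum at x = 1/3 contributes the boundary term).
Substituting f(x) = -2*x^2 - 3*x + 3, the right-hand side is ∫_0^1/3 (-2*x^2 - 3*x + 3) v dx − v(1/3).


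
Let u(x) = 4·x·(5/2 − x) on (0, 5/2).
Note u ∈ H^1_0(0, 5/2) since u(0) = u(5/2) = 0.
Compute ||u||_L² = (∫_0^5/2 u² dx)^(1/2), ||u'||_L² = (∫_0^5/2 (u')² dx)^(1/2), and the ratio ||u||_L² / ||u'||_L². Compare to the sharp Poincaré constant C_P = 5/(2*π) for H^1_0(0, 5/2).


||u||_L² / ||u'||_L² = sqrt(10)/4 < C_P = 5/(2*π).

u(x) = 4·x·(5/2 − x), so u'(x) = 10 - 8*x.
u(x) = 4·x·(5/2 − x) vanishes at x = 0 and x = 5/2, so u ∈ H^1_0(0, 5/2). Differentiate via the product rule and integrate the resulting polynomials term by term.
  ∫_0^5/2 u² dx = ∫_0^5/2 (16*x^4 - 80*x^3 + 100*x^2) dx. Term by term:
    ∫_0^5/2 16*x^4 dx = 625/2;  ∫_0^5/2 -80*x^3 dx = -3125/4;  ∫_0^5/2 100*x^2 dx = 3125/6.
  Sum: 625/2 − 3125/4 + 3125/6 = 625/12.
  ∫_0^5/2 (u')² dx = ∫_0^5/2 (64*x^2 - 160*x + 100) dx. Term by term:
    ∫_0^5/2 64*x^2 dx = 1000/3;  ∫_0^5/2 -160*x dx = -500;  ∫_0^5/2 100 dx = 250.
  Sum: 1000/3 − 500 + 250 = 250/3.
∫_0^5/2 u² dx = 625/12, so ||u||_L² = 25*sqrt(3)/6.
∫_0^5/2 (u')² dx = 250/3, so ||u'||_L² = 5*sqrt(30)/3.
Ratio ||u||_L² / ||u'||_L² = sqrt(10)/4.
Sharp Poincaré constant on H^1_0(0, 5/2) is C_P = L/π = 5/(2*π), achieved by sin(2*π/5·x).
A polynomial bump cannot attain the sharp Poincaré constant (only the first sine eigenfunction does), so the ratio is strictly less than C_P, consistent with ||u||_L² ≤ C_P ||u'||_L².


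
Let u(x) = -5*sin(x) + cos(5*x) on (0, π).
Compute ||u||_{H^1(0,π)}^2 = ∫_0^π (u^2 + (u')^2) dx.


||u||_{H^1(0,π)}^2 = 38*π

u'(x) = -5*sin(5*x) - 5*cos(x).
Expand u² and (u')² and integrate term by term on (0, π), using: for integers n ≥ 1, ∫_0^π sin²(nx) dx = ∫_0^π cos²(nx) dx = π/2; for n ≠ n', ∫_0^π sin(nx)sin(n'x) dx = ∫_0^π cos(nx)cos(n'x) dx = 0; and by product-to-sum, ∫_0^π sin(nx)cos(n'x) dx = ½∫_0^π [sin((n+n')x) + sin((n−n')x)] dx, which is 0 when n+n' is even and 2n/(n²−n'²) when n+n' is odd (it need not vanish on (0, π)).
  u² squared terms: (-5)²·∫sin(x)² dx = 25·π/2 = 25*π/2;  (1)²·∫cos(5x)² dx = 1·π/2 = π/2.
  u² cross terms: 2·(-5)·(1)·∫sin(x)·cos(5x) dx = -10·(0) = 0.
  So ∫_0^π u² dx = 25*π/2 + π/2 + 0 = 13*π.
  (u')² squared terms: (-5)²·∫cos(x)² dx = 25·π/2 = 25*π/2;  (-5)²·∫sin(5x)² dx = 25·π/2 = 25*π/2.
  (u')² cross terms: 2·(-5)·(-5)·∫cos(x)·sin(5x) dx = 50·(0) = 0.
  So ∫_0^π (u')² dx = 25*π/2 + 25*π/2 + 0 = 25*π.
||u||_{H^1}^2 = (13*π) + (25*π) = 38*π.


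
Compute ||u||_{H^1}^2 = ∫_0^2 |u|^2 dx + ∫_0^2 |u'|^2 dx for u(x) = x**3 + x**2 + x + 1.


||u||_{H^1}^2 = 8088/35

The H^1 norm (squared) on an interval (0, L) is
  ||u||_{H^1}^2 = ∫_0^L u(x)^2 dx + ∫_0^L u'(x)^2 dx.
Compute u'(x) = 3*x**2 + 2*x + 1.
Then u(x)^2 = x**6 + 2*x**5 + 3*x**4 + 4*x**3 + 3*x**2 + 2*x + 1 and u'(x)^2 = 9*x**4 + 12*x**3 + 10*x**2 + 4*x + 1.
Integrate each monomial from 0 to 2 using ∫_0^2 c·x^n dx = c·2^(n+1)/(n+1):
  ∫_0^2 u(x)^2 dx = ∫_0^2 (x^6 + 2*x^5 + 3*x^4 + 4*x^3 + 3*x^2 + 2*x + 1) dx. Term by term:
    ∫_0^2 x^6 dx = 128/7;  ∫_0^2 2*x^5 dx = 64/3;  ∫_0^2 3*x^4 dx = 96/5;
    ∫_0^2 4*x^3 dx = 16;  ∫_0^2 3*x^2 dx = 8;  ∫_0^2 2*x dx = 4;
    ∫_0^2 1 dx = 2.
  Sum: 128/7 + 64/3 + 96/5 + 16 + 8 + 4 + 2 = 9326/105.
  ∫_0^2 u'(x)^2 dx = ∫_0^2 (9*x^4 + 12*x^3 + 10*x^2 + 4*x + 1) dx. Term by term:
    ∫_0^2 9*x^4 dx = 288/5;  ∫_0^2 12*x^3 dx = 48;  ∫_0^2 10*x^2 dx = 80/3;
    ∫_0^2 4*x dx = 8;  ∫_0^2 1 dx = 2.
  Sum: 288/5 + 48 + 80/3 + 8 + 2 = 2134/15.
Adding: ||u||_{H^1}^2 = 9326/105 + 2134/15 = 8088/35.


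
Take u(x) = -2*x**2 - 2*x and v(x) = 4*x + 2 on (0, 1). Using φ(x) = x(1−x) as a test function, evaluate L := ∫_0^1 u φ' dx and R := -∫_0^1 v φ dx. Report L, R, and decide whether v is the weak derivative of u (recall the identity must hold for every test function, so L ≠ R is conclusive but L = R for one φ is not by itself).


LHS = 2/3, RHS = -2/3. No, v is not the weak derivative of u.

u(x) = -2*x**2 - 2*x, classical derivative u'(x) = -4*x - 2.
φ(x) = x(1−x), so φ'(x) = 1 - 2*x.
Note φ(0) = φ(1) = 0, so the boundary term u·φ vanishes.
LHS = ∫_0^1 u(x) φ'(x) dx = ∫_0^1 (4*x^3 + 2*x^2 - 2*x) dx. Term by term:
  ∫_0^1 4*x^3 dx = 1;  ∫_0^1 2*x^2 dx = 2/3;  ∫_0^1 -2*x dx = -1.
Sum: 1 + 2/3 − 1 = 2/3.
So LHS = 2/3.
∫_0^1 v(x) φ(x) dx = ∫_0^1 (-4*x^3 + 2*x^2 + 2*x) dx. Term by term:
  ∫_0^1 -4*x^3 dx = -1;  ∫_0^1 2*x^2 dx = 2/3;  ∫_0^1 2*x dx = 1.
Sum: -1 + 2/3 + 1 = 2/3.
So RHS = -∫_0^1 v(x) φ(x) dx = -2/3.
LHS − RHS = 4/3 ≠ 0, so the identity fails.
(For a valid weak derivative the identity must hold for EVERY test function, in particular this one. The failure shows v is NOT the weak derivative of u.)
Correct weak derivative would be u'(x) = -4*x - 2.


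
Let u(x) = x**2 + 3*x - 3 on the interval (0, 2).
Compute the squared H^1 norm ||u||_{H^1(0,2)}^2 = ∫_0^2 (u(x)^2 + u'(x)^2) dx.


||u||_{H^1}^2 = 1096/15

The H^1 norm (squared) on an interval (0, L) is
  ||u||_{H^1}^2 = ∫_0^L u(x)^2 dx + ∫_0^L u'(x)^2 dx.
Compute u'(x) = 2*x + 3.
Then u(x)^2 = x**4 + 6*x**3 + 3*x**2 - 18*x + 9 and u'(x)^2 = 4*x**2 + 12*x + 9.
Integrate each monomial from 0 to 2 using ∫_0^2 c·x^n dx = c·2^(n+1)/(n+1):
  ∫_0^2 u(x)^2 dx = ∫_0^2 (x^4 + 6*x^3 + 3*x^2 - 18*x + 9) dx. Term by term:
    ∫_0^2 x^4 dx = 32/5;  ∫_0^2 6*x^3 dx = 24;  ∫_0^2 3*x^2 dx = 8;
    ∫_0^2 -18*x dx = -36;  ∫_0^2 9 dx = 18.
  Sum: 32/5 + 24 + 8 − 36 + 18 = 102/5.
  ∫_0^2 u'(x)^2 dx = ∫_0^2 (4*x^2 + 12*x + 9) dx. Term by term:
    ∫_0^2 4*x^2 dx = 32/3;  ∫_0^2 12*x dx = 24;  ∫_0^2 9 dx = 18.
  Sum: 32/3 + 24 + 18 = 158/3.
Adding: ||u||_{H^1}^2 = 102/5 + 158/3 = 1096/15.


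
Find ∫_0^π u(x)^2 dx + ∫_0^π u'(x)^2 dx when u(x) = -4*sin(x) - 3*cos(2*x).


||u||_{H^1(0,π)}^2 = -80 + 77*π/2

u'(x) = 6*sin(2*x) - 4*cos(x).
Expand u² and (u')² and integrate term by term on (0, π), using: for integers n ≥ 1, ∫_0^π sin²(nx) dx = ∫_0^π cos²(nx) dx = π/2; for n ≠ n', ∫_0^π sin(nx)sin(n'x) dx = ∫_0^π cos(nx)cos(n'x) dx = 0; and by product-to-sum, ∫_0^π sin(nx)cos(n'x) dx = ½∫_0^π [sin((n+n')x) + sin((n−n')x)] dx, which is 0 when n+n' is even and 2n/(n²−n'²) when n+n' is odd (it need not vanish on (0, π)).
  u² squared terms: (-4)²·∫sin(x)² dx = 16·π/2 = 8*π;  (-3)²·∫cos(2x)² dx = 9·π/2 = 9*π/2.
  u² cross terms: 2·(-4)·(-3)·∫sin(x)·cos(2x) dx = 24·(-2/3) = -16.
  So ∫_0^π u² dx = 8*π + 9*π/2 − 16 = -16 + 25*π/2.
  (u')² squared terms: (-4)²·∫cos(x)² dx = 16·π/2 = 8*π;  (6)²·∫sin(2x)² dx = 36·π/2 = 18*π.
  (u')² cross terms: 2·(-4)·(6)·∫cos(x)·sin(2x) dx = -48·(4/3) = -64.
  So ∫_0^π (u')² dx = 8*π + 18*π − 64 = -64 + 26*π.
||u||_{H^1}^2 = (-16 + 25*π/2) + (-64 + 26*π) = -80 + 77*π/2.


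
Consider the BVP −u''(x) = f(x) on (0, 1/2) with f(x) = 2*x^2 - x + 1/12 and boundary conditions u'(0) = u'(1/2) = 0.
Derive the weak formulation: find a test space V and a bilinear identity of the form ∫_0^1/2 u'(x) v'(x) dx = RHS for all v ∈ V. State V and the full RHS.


V = H^1(0, 1/2) (no boundary constraint on v; u is determined up to an additive constant); weak form: ∫_0^1/2 u'v' dx = ∫_0^1/2 (2*x^2 - x + 1/12) v dx for all v ∈ V.

Multiply both sides by a test function v and integrate from 0 to 1/2:
  ∫_0^1/2 −u''(x) v(x) dx = ∫_0^1/2 f(x) v(x) dx.
Integrate the LHS by parts once:
  ∫_0^1/2 −u'' v dx = −[u'(x) v(x)]_0^1/2 + ∫_0^1/2 u'(x) v'(x) dx.
Thus ∫_0^1/2 u'(x) v'(x) dx = ∫_0^1/2 f(x) v(x) dx + [u'(x) v(x)]_0^1/2.
Choose V so that boundary terms are either known or forced to vanish.
u has homogeneous Neumann: u'(0) = u'(1/2) = 0. So [u' v]_0^1/2 = 0·v(1/2) − 0·v(0) = 0 for any v; take V = H^1(0, 1/2).
Weak formulation: find u (satisfying any essential BC) such that ∫_0^1/2 u'(x) v'(x) dx = ∫_0^1/2 f v dx for all v ∈ V (homogeneous Neumann, so boundary terms vanish).
Substituting f(x) = 2*x^2 - x + 1/12, the right-hand side is ∫_0^1/2 (2*x^2 - x + 1/12) v dx.
Compatibility check (pure Neumann): taking v ≡ 1 ∈ V gives 0 = ∫_0^1/2 f dx + (0) − (0), i.e. ∫_0^1/2 f dx must equal u'(0) − u'(1/2) = 0. Indeed ∫_0^1/2 (2*x^2 - x + 1/12) dx = 0, so the data are compatible. The solution is then unique only up to an additive constant (fix it e.g. by requiring ∫_0^1/2 u dx = 0).


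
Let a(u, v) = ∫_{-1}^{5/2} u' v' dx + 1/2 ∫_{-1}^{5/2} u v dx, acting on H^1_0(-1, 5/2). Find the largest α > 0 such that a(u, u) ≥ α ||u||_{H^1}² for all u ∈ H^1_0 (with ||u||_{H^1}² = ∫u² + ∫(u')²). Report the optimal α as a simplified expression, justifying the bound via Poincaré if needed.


α = (49 + 8*π^2)/(2*(4*π^2 + 49))

Coercivity of a(·,·) on H^1_0(-1, 5/2) means a(u, u) ≥ α ||u||_{H^1}² for every u ∈ H^1_0.
The interval has length L = 7/2, and Poincaré/coercivity depend only on L. Here a(u, u) = ∫(u')² + (1/2)·∫u².
Here 0 < c = 1/2 < 1. The condition a(u,u) ≥ α||u||_{H^1}² reads (1−α)∫(u')² ≥ (α−c)∫u². Any admissible α is ≤ 1 (rapidly oscillating u have ∫u²/∫(u')² → 0), and α = 1 would force 0 ≥ (1−c)∫u², impossible since c < 1; so 1−α > 0. By the sharp Poincaré inequality on H^1_0 of an interval of length L, ∫(u')² ≥ (π/L)²∫u² with equality for the first sine mode sin(π(x−x₀)/L) (x₀ the left endpoint), so the inequality holds for all u iff (1−α)(π/L)² ≥ α − c, i.e. α ≤ ((π/L)² + c)/((π/L)² + 1) = (1 + c(L/π)²)/(1 + (L/π)²). With (π/L)² = 4*π^2/49 and c = 1/2, the largest admissible constant is α = ((π/L)² + c)/((π/L)² + 1).
Simplifying, α = (49 + 8*π^2)/(2*(4*π^2 + 49)).


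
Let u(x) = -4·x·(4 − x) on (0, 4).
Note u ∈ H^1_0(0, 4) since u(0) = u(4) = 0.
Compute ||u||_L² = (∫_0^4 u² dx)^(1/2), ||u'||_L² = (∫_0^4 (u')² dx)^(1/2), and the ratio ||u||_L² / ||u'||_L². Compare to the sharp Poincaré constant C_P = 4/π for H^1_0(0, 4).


||u||_L² / ||u'||_L² = 2*sqrt(10)/5 < C_P = 4/π.

u(x) = -4·x·(4 − x), so u'(x) = 8*x - 16.
u(x) = -4·x·(4 − x) vanishes at x = 0 and x = 4, so u ∈ H^1_0(0, 4). Differentiate via the product rule and integrate the resulting polynomials term by term.
  ∫_0^4 u² dx = ∫_0^4 (16*x^4 - 128*x^3 + 256*x^2) dx. Term by term:
    ∫_0^4 16*x^4 dx = 16384/5;  ∫_0^4 -128*x^3 dx = -8192;  ∫_0^4 256*x^2 dx = 16384/3.
  Sum: 16384/5 − 8192 + 16384/3 = 8192/15.
  ∫_0^4 (u')² dx = ∫_0^4 (64*x^2 - 256*x + 256) dx. Term by term:
    ∫_0^4 64*x^2 dx = 4096/3;  ∫_0^4 -256*x dx = -2048;  ∫_0^4 256 dx = 1024.
  Sum: 4096/3 − 2048 + 1024 = 1024/3.
∫_0^4 u² dx = 8192/15, so ||u||_L² = 64*sqrt(30)/15.
∫_0^4 (u')² dx = 1024/3, so ||u'||_L² = 32*sqrt(3)/3.
Ratio ||u||_L² / ||u'||_L² = 2*sqrt(10)/5.
Sharp Poincaré constant on H^1_0(0, 4) is C_P = L/π = 4/π, achieved by sin(π/4·x).
A polynomial bump cannot attain the sharp Poincaré constant (only the first sine eigenfunction does), so the ratio is strictly less than C_P, consistent with ||u||_L² ≤ C_P ||u'||_L².


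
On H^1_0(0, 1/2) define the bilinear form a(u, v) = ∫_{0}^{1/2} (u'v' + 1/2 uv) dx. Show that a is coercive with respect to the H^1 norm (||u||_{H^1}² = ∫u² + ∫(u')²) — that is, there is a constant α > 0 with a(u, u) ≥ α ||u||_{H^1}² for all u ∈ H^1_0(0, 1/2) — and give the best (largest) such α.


α = (1 + 8*π^2)/(2*(1 + 4*π^2))

Coercivity of a(·,·) on H^1_0(0, 1/2) means a(u, u) ≥ α ||u||_{H^1}² for every u ∈ H^1_0.
The interval has length L = 1/2, and Poincaré/coercivity depend only on L. Here a(u, u) = ∫(u')² + (1/2)·∫u².
Here 0 < c = 1/2 < 1. The condition a(u,u) ≥ α||u||_{H^1}² reads (1−α)∫(u')² ≥ (α−c)∫u². Any admissible α is ≤ 1 (rapidly oscillating u have ∫u²/∫(u')² → 0), and α = 1 would force 0 ≥ (1−c)∫u², impossible since c < 1; so 1−α > 0. By the sharp Poincaré inequality on H^1_0 of an interval of length L, ∫(u')² ≥ (π/L)²∫u² with equality for the first sine mode sin(π(x−x₀)/L) (x₀ the left endpoint), so the inequality holds for all u iff (1−α)(π/L)² ≥ α − c, i.e. α ≤ ((π/L)² + c)/((π/L)² + 1) = (1 + c(L/π)²)/(1 + (L/π)²). With (π/L)² = 4*π^2 and c = 1/2, the largest admissible constant is α = ((π/L)² + c)/((π/L)² + 1).
Simplifying, α = (1 + 8*π^2)/(2*(1 + 4*π^2)).


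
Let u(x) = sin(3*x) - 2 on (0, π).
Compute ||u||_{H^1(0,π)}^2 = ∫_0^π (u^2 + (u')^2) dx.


||u||_{H^1(0,π)}^2 = -8/3 + 9*π

u'(x) = 3*cos(3*x).
Expand u² and (u')² and integrate term by term on (0, π), using: for integers n ≥ 1, ∫_0^π sin²(nx) dx = ∫_0^π cos²(nx) dx = π/2; for n ≠ n', ∫_0^π sin(nx)sin(n'x) dx = ∫_0^π cos(nx)cos(n'x) dx = 0; and by product-to-sum, ∫_0^π sin(nx)cos(n'x) dx = ½∫_0^π [sin((n+n')x) + sin((n−n')x)] dx, which is 0 when n+n' is even and 2n/(n²−n'²) when n+n' is odd (it need not vanish on (0, π)). For the constant mode: ∫_0^π 1 dx = π, ∫_0^π cos(nx) dx = 0, ∫_0^π sin(nx) dx = (1−(−1)^n)/n.
  u² squared terms: (-2)²·∫1 dx = 4·π = 4*π;  (1)²·∫sin(3x)² dx = 1·π/2 = π/2.
  u² cross terms: 2·(-2)·(1)·∫1·sin(3x) dx = -4·(2/3) = -8/3.
  So ∫_0^π u² dx = 4*π + π/2 − 8/3 = -8/3 + 9*π/2.
  (u')² squared terms: (3)²·∫cos(3x)² dx = 9·π/2 = 9*π/2.
  So ∫_0^π (u')² dx = 9*π/2.
||u||_{H^1}^2 = (-8/3 + 9*π/2) + (9*π/2) = -8/3 + 9*π.


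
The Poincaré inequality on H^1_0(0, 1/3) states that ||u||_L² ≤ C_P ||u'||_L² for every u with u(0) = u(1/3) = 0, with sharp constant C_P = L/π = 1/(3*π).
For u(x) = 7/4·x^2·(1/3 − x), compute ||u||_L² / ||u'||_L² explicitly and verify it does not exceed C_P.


||u||_L² / ||u'||_L² = sqrt(14)/42 < C_P = 1/(3*π).

u(x) = 7/4·x^2·(1/3 − x), so u'(x) = 7*x*(2 - 9*x)/12.
u(x) = 7/4·x^2·(1/3 − x) vanishes at x = 0 and x = 1/3, so u ∈ H^1_0(0, 1/3). Differentiate via the product rule and integrate the resulting polynomials term by term.
  ∫_0^1/3 u² dx = ∫_0^1/3 (49*x^6/16 - 49*x^5/24 + 49*x^4/144) dx. Term by term:
    ∫_0^1/3 49*x^6/16 dx = 7/34992;  ∫_0^1/3 -49*x^5/24 dx = -49/104976;  ∫_0^1/3 49*x^4/144 dx = 49/174960.
  Sum: 7/34992 − 49/104976 + 49/174960 = 7/524880.
  ∫_0^1/3 (u')² dx = ∫_0^1/3 (441*x^4/16 - 49*x^3/4 + 49*x^2/36) dx. Term by term:
    ∫_0^1/3 441*x^4/16 dx = 49/2160;  ∫_0^1/3 -49*x^3/4 dx = -49/1296;  ∫_0^1/3 49*x^2/36 dx = 49/2916.
  Sum: 49/2160 − 49/1296 + 49/2916 = 49/29160.
∫_0^1/3 u² dx = 7/524880, so ||u||_L² = sqrt(35)/1620.
∫_0^1/3 (u')² dx = 49/29160, so ||u'||_L² = 7*sqrt(10)/540.
Ratio ||u||_L² / ||u'||_L² = sqrt(14)/42.
Sharp Poincaré constant on H^1_0(0, 1/3) is C_P = L/π = 1/(3*π), achieved by sin(3*π·x).
A polynomial bump cannot attain the sharp Poincaré constant (only the first sine eigenfunction does), so the ratio is strictly less than C_P, consistent with ||u||_L² ≤ C_P ||u'||_L².


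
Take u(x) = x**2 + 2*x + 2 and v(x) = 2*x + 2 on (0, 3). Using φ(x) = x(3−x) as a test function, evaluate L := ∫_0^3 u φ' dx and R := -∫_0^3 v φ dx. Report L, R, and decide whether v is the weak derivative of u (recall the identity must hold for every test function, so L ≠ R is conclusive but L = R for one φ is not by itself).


LHS = -45/2, RHS = -45/2. Yes, v = u' weakly.

u(x) = x**2 + 2*x + 2, classical derivative u'(x) = 2*x + 2.
φ(x) = x(3−x), so φ'(x) = 3 - 2*x.
Note φ(0) = φ(3) = 0, so the boundary term u·φ vanishes.
LHS = ∫_0^3 u(x) φ'(x) dx = ∫_0^3 (-2*x^3 - x^2 + 2*x + 6) dx. Term by term:
  ∫_0^3 -2*x^3 dx = -81/2;  ∫_0^3 -x^2 dx = -9;  ∫_0^3 2*x dx = 9;
  ∫_0^3 6 dx = 18.
Sum: -81/2 − 9 + 9 + 18 = -45/2.
So LHS = -45/2.
∫_0^3 v(x) φ(x) dx = ∫_0^3 (-2*x^3 + 4*x^2 + 6*x) dx. Term by term:
  ∫_0^3 -2*x^3 dx = -81/2;  ∫_0^3 4*x^2 dx = 36;  ∫_0^3 6*x dx = 27.
Sum: -81/2 + 36 + 27 = 45/2.
So RHS = -∫_0^3 v(x) φ(x) dx = -45/2.
LHS = RHS, so the identity holds for this test φ.
Moreover u is smooth here and v(x) = u'(x) = 2*x + 2 pointwise, so the identity holds for every test function. Hence v is the weak derivative of u.


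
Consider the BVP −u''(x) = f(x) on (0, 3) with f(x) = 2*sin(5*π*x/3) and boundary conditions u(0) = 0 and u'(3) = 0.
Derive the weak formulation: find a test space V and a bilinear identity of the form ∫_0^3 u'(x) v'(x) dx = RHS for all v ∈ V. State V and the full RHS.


V = {v ∈ H^1(0, 3) : v(0) = 0} (test functions vanish at x = 0 where u is specified); weak form: ∫_0^3 u'v' dx = ∫_0^3 (2*sin(5*π*x/3)) v dx for all v ∈ V.

Multiply both sides by a test function v and integrate from 0 to 3:
  ∫_0^3 −u''(x) v(x) dx = ∫_0^3 f(x) v(x) dx.
Integrate the LHS by parts once:
  ∫_0^3 −u'' v dx = −[u'(x) v(x)]_0^3 + ∫_0^3 u'(x) v'(x) dx.
Thus ∫_0^3 u'(x) v'(x) dx = ∫_0^3 f(x) v(x) dx + [u'(x) v(x)]_0^3.
Choose V so that boundary terms are either known or forced to vanish.
Mixed BC: u(0) = 0 (Dirichlet) and u'(3) = 0 (Neumann). Define V = {v ∈ H^1(0, 3) : v(0) = 0}. Then [u' v]_0^3 = u'(3)·v(3) − u'(0)·0 = 0.
Weak formulation: find u (satisfying any essential BC) such that ∫_0^3 u'(x) v'(x) dx = ∫_0^3 f v dx for all v ∈ V (Dirichlet at 0 absorbed into V; the Neumann datum at x = 3 is zero, so no boundary term remains).
Substituting f(x) = 2*sin(5*π*x/3), the right-hand side is ∫_0^3 (2*sin(5*π*x/3)) v dx.


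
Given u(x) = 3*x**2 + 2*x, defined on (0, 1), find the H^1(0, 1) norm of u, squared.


||u||_{H^1}^2 = 512/15

The H^1 norm (squared) on an interval (0, L) is
  ||u||_{H^1}^2 = ∫_0^L u(x)^2 dx + ∫_0^L u'(x)^2 dx.
Compute u'(x) = 6*x + 2.
Then u(x)^2 = 9*x**4 + 12*x**3 + 4*x**2 and u'(x)^2 = 36*x**2 + 24*x + 4.
Integrate each monomial from 0 to 1 using ∫_0^1 c·x^n dx = c·1^(n+1)/(n+1):
  ∫_0^1 u(x)^2 dx = ∫_0^1 (9*x^4 + 12*x^3 + 4*x^2) dx. Term by term:
    ∫_0^1 9*x^4 dx = 9/5;  ∫_0^1 12*x^3 dx = 3;  ∫_0^1 4*x^2 dx = 4/3.
  Sum: 9/5 + 3 + 4/3 = 92/15.
  ∫_0^1 u'(x)^2 dx = ∫_0^1 (36*x^2 + 24*x + 4) dx. Term by term:
    ∫_0^1 36*x^2 dx = 12;  ∫_0^1 24*x dx = 12;  ∫_0^1 4 dx = 4.
  Sum: 12 + 12 + 4 = 28.
Adding: ||u||_{H^1}^2 = 92/15 + 28 = 512/15.


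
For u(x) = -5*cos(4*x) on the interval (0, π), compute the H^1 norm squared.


||u||_{H^1(0,π)}^2 = 425*π/2

u'(x) = 20*sin(4*x).
Expand u² and (u')² and integrate term by term on (0, π), using: for integers n ≥ 1, ∫_0^π sin²(nx) dx = ∫_0^π cos²(nx) dx = π/2; for n ≠ n', ∫_0^π sin(nx)sin(n'x) dx = ∫_0^π cos(nx)cos(n'x) dx = 0; and by product-to-sum, ∫_0^π sin(nx)cos(n'x) dx = ½∫_0^π [sin((n+n')x) + sin((n−n')x)] dx, which is 0 when n+n' is even and 2n/(n²−n'²) when n+n' is odd (it need not vanish on (0, π)).
  u² squared terms: (-5)²·∫cos(4x)² dx = 25·π/2 = 25*π/2.
  So ∫_0^π u² dx = 25*π/2.
  (u')² squared terms: (20)²·∫sin(4x)² dx = 400·π/2 = 200*π.
  So ∫_0^π (u')² dx = 200*π.
||u||_{H^1}^2 = (25*π/2) + (200*π) = 425*π/2.


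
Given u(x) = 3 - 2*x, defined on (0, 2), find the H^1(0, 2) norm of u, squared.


||u||_{H^1}^2 = 38/3

The H^1 norm (squared) on an interval (0, L) is
  ||u||_{H^1}^2 = ∫_0^L u(x)^2 dx + ∫_0^L u'(x)^2 dx.
Compute u'(x) = -2.
Then u(x)^2 = 4*x**2 - 12*x + 9 and u'(x)^2 = 4.
Integrate each monomial from 0 to 2 using ∫_0^2 c·x^n dx = c·2^(n+1)/(n+1):
  ∫_0^2 u(x)^2 dx = ∫_0^2 (4*x^2 - 12*x + 9) dx. Term by term:
    ∫_0^2 4*x^2 dx = 32/3;  ∫_0^2 -12*x dx = -24;  ∫_0^2 9 dx = 18.
  Sum: 32/3 − 24 + 18 = 14/3.
  ∫_0^2 u'(x)^2 dx = ∫_0^2 (4) dx. Term by term:
    ∫_0^2 4 dx = 8.
Adding: ||u||_{H^1}^2 = 14/3 + 8 = 38/3.


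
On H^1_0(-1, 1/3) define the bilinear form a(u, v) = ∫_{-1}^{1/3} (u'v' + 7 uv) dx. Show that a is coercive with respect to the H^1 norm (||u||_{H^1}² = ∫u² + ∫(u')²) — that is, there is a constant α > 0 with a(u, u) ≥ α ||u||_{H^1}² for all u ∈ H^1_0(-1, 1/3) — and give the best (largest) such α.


α = 1

Coercivity of a(·,·) on H^1_0(-1, 1/3) means a(u, u) ≥ α ||u||_{H^1}² for every u ∈ H^1_0.
The interval has length L = 4/3, and Poincaré/coercivity depend only on L. Here a(u, u) = ∫(u')² + (7)·∫u².
Here c = 7 ≥ 1, so a(u,u) = ∫(u')² + c∫u² ≥ ∫(u')² + ∫u² = ||u||_{H^1}², i.e. α = 1 works. No larger α is possible: a(u,u) ≥ α||u||_{H^1}² means (1−α)∫(u')² ≥ (α−c)∫u², and for the modes u_n = sin(nπ(x−x₀)/L) (x₀ the left endpoint) one has ∫u_n²/∫(u_n')² = (L/(nπ))² → 0, so a(u_n,u_n)/||u_n||_{H^1}² → 1. Hence the optimal constant is α = 1.
Therefore α = 1.


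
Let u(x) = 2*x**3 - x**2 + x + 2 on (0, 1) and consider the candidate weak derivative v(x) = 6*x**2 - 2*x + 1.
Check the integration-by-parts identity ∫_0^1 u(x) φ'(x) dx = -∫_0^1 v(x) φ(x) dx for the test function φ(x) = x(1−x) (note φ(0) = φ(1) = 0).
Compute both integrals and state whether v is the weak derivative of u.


LHS = -3/10, RHS = -3/10. Yes, v = u' weakly.

u(x) = 2*x**3 - x**2 + x + 2, classical derivative u'(x) = 6*x**2 - 2*x + 1.
φ(x) = x(1−x), so φ'(x) = 1 - 2*x.
Note φ(0) = φ(1) = 0, so the boundary term u·φ vanishes.
LHS = ∫_0^1 u(x) φ'(x) dx = ∫_0^1 (-4*x^4 + 4*x^3 - 3*x^2 - 3*x + 2) dx. Term by term:
  ∫_0^1 -4*x^4 dx = -4/5;  ∫_0^1 4*x^3 dx = 1;  ∫_0^1 -3*x^2 dx = -1;
  ∫_0^1 -3*x dx = -3/2;  ∫_0^1 2 dx = 2.
Sum: -4/5 + 1 − 1 − 3/2 + 2 = -3/10.
So LHS = -3/10.
∫_0^1 v(x) φ(x) dx = ∫_0^1 (-6*x^4 + 8*x^3 - 3*x^2 + x) dx. Term by term:
  ∫_0^1 -6*x^4 dx = -6/5;  ∫_0^1 8*x^3 dx = 2;  ∫_0^1 -3*x^2 dx = -1;
  ∫_0^1 x dx = 1/2.
Sum: -6/5 + 2 − 1 + 1/2 = 3/10.
So RHS = -∫_0^1 v(x) φ(x) dx = -3/10.
LHS = RHS, so the identity holds for this test φ.
Moreover u is smooth here and v(x) = u'(x) = 6*x**2 - 2*x + 1 pointwise, so the identity holds for every test function. Hence v is the weak derivative of u.


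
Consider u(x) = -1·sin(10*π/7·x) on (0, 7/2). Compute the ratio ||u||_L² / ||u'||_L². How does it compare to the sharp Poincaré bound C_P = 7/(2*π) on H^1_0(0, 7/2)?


||u||_L² / ||u'||_L² = 7/(10*π) < C_P = 7/(2*π).

u(x) = -1·sin(10*π/7·x), so u'(x) = -10*π*cos(10*π*x/7)/7.
Writing u(x) = A·sin(kπx/L) with A = -1 and k = 5, use ∫_0^L sin²(kπx/L) dx = L/2 and ∫_0^L cos²(kπx/L) dx = L/2.
u² = 1·sin²(10*π/7·x) and (u')² = 100*π^2/49·cos²(10*π/7·x), and each of sin², cos² integrates to L/2 = 7/4 over (0, 7/2).
∫_0^7/2 u² dx = 7/4, so ||u||_L² = sqrt(7)/2.
∫_0^7/2 (u')² dx = 25*π^2/7, so ||u'||_L² = 5*sqrt(7)*π/7.
Ratio ||u||_L² / ||u'||_L² = 7/(10*π).
Sharp Poincaré constant on H^1_0(0, 7/2) is C_P = L/π = 7/(2*π), achieved by sin(2*π/7·x).
This is the k = 5 harmonic; the ratio L/(kπ) is strictly less than C_P = L/π, consistent with the sharp inequality ||u||_L² ≤ C_P ||u'||_L².


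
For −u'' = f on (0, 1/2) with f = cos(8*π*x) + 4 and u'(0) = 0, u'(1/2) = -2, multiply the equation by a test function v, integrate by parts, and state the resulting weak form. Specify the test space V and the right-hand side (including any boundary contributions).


V = H^1(0, 1/2) (v unrestricted at boundary; u is determined up to an additive constant); weak form: ∫_0^1/2 u'v' dx = ∫_0^1/2 (cos(8*π*x) + 4) v dx − 2·v(1/2) for all v ∈ V.

Multiply both sides by a test function v and integrate from 0 to 1/2:
  ∫_0^1/2 −u''(x) v(x) dx = ∫_0^1/2 f(x) v(x) dx.
Integrate the LHS by parts once:
  ∫_0^1/2 −u'' v dx = −[u'(x) v(x)]_0^1/2 + ∫_0^1/2 u'(x) v'(x) dx.
Thus ∫_0^1/2 u'(x) v'(x) dx = ∫_0^1/2 f(x) v(x) dx + [u'(x) v(x)]_0^1/2.
Choose V so that boundary terms are either known or forced to vanish.
u has inhomogeneous Neumann u'(0) = 0, u'(1/2) = -2. [u' v]_0^1/2 = (-2)·v(1/2) − (0)·v(0) = − 2·v(1/2). Take V = H^1(0, 1/2); boundary term becomes part of RHS.
Weak formulation: find u (satisfying any essential BC) such that ∫_0^1/2 u'(x) v'(x) dx = ∫_0^1/2 f v dx − 2·v(1/2) for all v ∈ V (Neumann data are natural BCs: they enter the RHS as boundary terms).
Substituting f(x) = cos(8*π*x) + 4, the right-hand side is ∫_0^1/2 (cos(8*π*x) + 4) v dx − 2·v(1/2).
Compatibility check (pure Neumann): taking v ≡ 1 ∈ V gives 0 = ∫_0^1/2 f dx + (-2) − (0), i.e. ∫_0^1/2 f dx must equal u'(0) − u'(1/2) = 2. Indeed ∫_0^1/2 (cos(8*π*x) + 4) dx = 2, so the data are compatible. The solution is then unique only up to an additive constant (fix it e.g. by requiring ∫_0^1/2 u dx = 0).


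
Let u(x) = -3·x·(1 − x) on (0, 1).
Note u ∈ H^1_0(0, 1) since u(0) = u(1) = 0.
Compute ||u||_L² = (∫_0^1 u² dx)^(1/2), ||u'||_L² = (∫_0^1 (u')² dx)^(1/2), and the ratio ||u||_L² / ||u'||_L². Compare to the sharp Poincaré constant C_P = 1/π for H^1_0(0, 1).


||u||_L² / ||u'||_L² = sqrt(10)/10 < C_P = 1/π.

u(x) = -3·x·(1 − x), so u'(x) = 6*x - 3.
u(x) = -3·x·(1 − x) vanishes at x = 0 and x = 1, so u ∈ H^1_0(0, 1). Differentiate via the product rule and integrate the resulting polynomials term by term.
  ∫_0^1 u² dx = ∫_0^1 (9*x^4 - 18*x^3 + 9*x^2) dx. Term by term:
    ∫_0^1 9*x^4 dx = 9/5;  ∫_0^1 -18*x^3 dx = -9/2;  ∫_0^1 9*x^2 dx = 3.
  Sum: 9/5 − 9/2 + 3 = 3/10.
  ∫_0^1 (u')² dx = ∫_0^1 (36*x^2 - 36*x + 9) dx. Term by term:
    ∫_0^1 36*x^2 dx = 12;  ∫_0^1 -36*x dx = -18;  ∫_0^1 9 dx = 9.
  Sum: 12 − 18 + 9 = 3.
∫_0^1 u² dx = 3/10, so ||u||_L² = sqrt(30)/10.
∫_0^1 (u')² dx = 3, so ||u'||_L² = sqrt(3).
Ratio ||u||_L² / ||u'||_L² = sqrt(10)/10.
Sharp Poincaré constant on H^1_0(0, 1) is C_P = L/π = 1/π, achieved by sin(π·x).
A polynomial bump cannot attain the sharp Poincaré constant (only the first sine eigenfunction does), so the ratio is strictly less than C_P, consistent with ||u||_L² ≤ C_P ||u'||_L².


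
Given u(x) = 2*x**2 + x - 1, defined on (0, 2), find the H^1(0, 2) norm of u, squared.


||u||_{H^1}^2 = 1384/15

The H^1 norm (squared) on an interval (0, L) is
  ||u||_{H^1}^2 = ∫_0^L u(x)^2 dx + ∫_0^L u'(x)^2 dx.
Compute u'(x) = 4*x + 1.
Then u(x)^2 = 4*x**4 + 4*x**3 - 3*x**2 - 2*x + 1 and u'(x)^2 = 16*x**2 + 8*x + 1.
Integrate each monomial from 0 to 2 using ∫_0^2 c·x^n dx = c·2^(n+1)/(n+1):
  ∫_0^2 u(x)^2 dx = ∫_0^2 (4*x^4 + 4*x^3 - 3*x^2 - 2*x + 1) dx. Term by term:
    ∫_0^2 4*x^4 dx = 128/5;  ∫_0^2 4*x^3 dx = 16;  ∫_0^2 -3*x^2 dx = -8;
    ∫_0^2 -2*x dx = -4;  ∫_0^2 1 dx = 2.
  Sum: 128/5 + 16 − 8 − 4 + 2 = 158/5.
  ∫_0^2 u'(x)^2 dx = ∫_0^2 (16*x^2 + 8*x + 1) dx. Term by term:
    ∫_0^2 16*x^2 dx = 128/3;  ∫_0^2 8*x dx = 16;  ∫_0^2 1 dx = 2.
  Sum: 128/3 + 16 + 2 = 182/3.
Adding: ||u||_{H^1}^2 = 158/5 + 182/3 = 1384/15.


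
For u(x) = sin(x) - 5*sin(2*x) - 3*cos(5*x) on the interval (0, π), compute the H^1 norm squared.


||u||_{H^1(0,π)}^2 = -1040/7 + 361*π/2

u'(x) = 15*sin(5*x) + cos(x) - 10*cos(2*x).
Expand u² and (u')² and integrate term by term on (0, π), using: for integers n ≥ 1, ∫_0^π sin²(nx) dx = ∫_0^π cos²(nx) dx = π/2; for n ≠ n', ∫_0^π sin(nx)sin(n'x) dx = ∫_0^π cos(nx)cos(n'x) dx = 0; and by product-to-sum, ∫_0^π sin(nx)cos(n'x) dx = ½∫_0^π [sin((n+n')x) + sin((n−n')x)] dx, which is 0 when n+n' is even and 2n/(n²−n'²) when n+n' is odd (it need not vanish on (0, π)).
  u² squared terms: (-5)²·∫sin(2x)² dx = 25·π/2 = 25*π/2;  (-3)²·∫cos(5x)² dx = 9·π/2 = 9*π/2;  (1)²·∫sin(x)² dx = 1·π/2 = π/2.
  u² cross terms: 2·(-5)·(-3)·∫sin(2x)·cos(5x) dx = 30·(-4/21) = -40/7;  2·(-5)·(1)·∫sin(2x)·sin(x) dx = -10·(0) = 0;  2·(-3)·(1)·∫cos(5x)·sin(x) dx = -6·(0) = 0.
  So ∫_0^π u² dx = 25*π/2 + 9*π/2 + π/2 − 40/7 + 0 + 0 = -40/7 + 35*π/2.
  (u')² squared terms: (-10)²·∫cos(2x)² dx = 100·π/2 = 50*π;  (15)²·∫sin(5x)² dx = 225·π/2 = 225*π/2;  (1)²·∫cos(x)² dx = 1·π/2 = π/2.
  (u')² cross terms: 2·(-10)·(15)·∫cos(2x)·sin(5x) dx = -300·(10/21) = -1000/7;  2·(-10)·(1)·∫cos(2x)·cos(x) dx = -20·(0) = 0;  2·(15)·(1)·∫sin(5x)·cos(x) dx = 30·(0) = 0.
  So ∫_0^π (u')² dx = 50*π + 225*π/2 + π/2 − 1000/7 + 0 + 0 = -1000/7 + 163*π.
||u||_{H^1}^2 = (-40/7 + 35*π/2) + (-1000/7 + 163*π) = -1040/7 + 361*π/2.


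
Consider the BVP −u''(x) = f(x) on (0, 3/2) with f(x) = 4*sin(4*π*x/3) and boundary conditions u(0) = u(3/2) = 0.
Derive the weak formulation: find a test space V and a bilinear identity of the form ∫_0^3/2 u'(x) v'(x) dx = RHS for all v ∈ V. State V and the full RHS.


V = H^1_0(0, 3/2) (so v(0) = v(3/2) = 0); weak form: ∫_0^3/2 u'v' dx = ∫_0^3/2 (4*sin(4*π*x/3)) v dx for all v ∈ V.

Multiply both sides by a test function v and integrate from 0 to 3/2:
  ∫_0^3/2 −u''(x) v(x) dx = ∫_0^3/2 f(x) v(x) dx.
Integrate the LHS by parts once:
  ∫_0^3/2 −u'' v dx = −[u'(x) v(x)]_0^3/2 + ∫_0^3/2 u'(x) v'(x) dx.
Thus ∫_0^3/2 u'(x) v'(x) dx = ∫_0^3/2 f(x) v(x) dx + [u'(x) v(x)]_0^3/2.
Choose V so that boundary terms are either known or forced to vanish.
u is Dirichlet: u(0) = u(3/2) = 0. Let V = H^1_0(0, 3/2); then v(0) = v(3/2) = 0, and [u' v]_0^3/2 = 0.
Weak formulation: find u (satisfying any essential BC) such that ∫_0^3/2 u'(x) v'(x) dx = ∫_0^3/2 f v dx for all v ∈ V.
Substituting f(x) = 4*sin(4*π*x/3), the right-hand side is ∫_0^3/2 (4*sin(4*π*x/3)) v dx.
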